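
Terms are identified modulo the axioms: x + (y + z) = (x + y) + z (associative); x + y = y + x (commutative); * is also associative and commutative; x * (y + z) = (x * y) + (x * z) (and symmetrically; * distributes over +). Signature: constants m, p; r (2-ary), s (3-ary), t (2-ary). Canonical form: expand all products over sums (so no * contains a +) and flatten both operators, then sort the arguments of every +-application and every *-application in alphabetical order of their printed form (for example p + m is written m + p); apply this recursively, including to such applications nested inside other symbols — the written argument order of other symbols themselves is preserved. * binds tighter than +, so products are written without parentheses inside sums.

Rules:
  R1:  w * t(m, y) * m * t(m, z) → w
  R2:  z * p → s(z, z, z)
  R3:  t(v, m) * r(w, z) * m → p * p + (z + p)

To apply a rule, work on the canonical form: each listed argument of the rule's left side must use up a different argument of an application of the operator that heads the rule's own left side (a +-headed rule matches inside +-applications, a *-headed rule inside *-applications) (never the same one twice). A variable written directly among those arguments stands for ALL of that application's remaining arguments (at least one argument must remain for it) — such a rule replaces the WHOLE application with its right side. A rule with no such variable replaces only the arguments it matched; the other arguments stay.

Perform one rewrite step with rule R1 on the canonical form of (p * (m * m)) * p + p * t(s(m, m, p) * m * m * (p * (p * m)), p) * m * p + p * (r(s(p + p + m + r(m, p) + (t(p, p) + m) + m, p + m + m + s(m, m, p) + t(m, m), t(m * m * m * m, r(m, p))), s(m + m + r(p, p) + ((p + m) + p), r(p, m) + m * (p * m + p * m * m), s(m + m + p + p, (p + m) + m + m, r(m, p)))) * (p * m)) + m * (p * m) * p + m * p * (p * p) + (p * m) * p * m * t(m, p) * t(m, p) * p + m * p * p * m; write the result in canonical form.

Canonical form:  m * m * p * p + m * m * p * p + m * m * p * p + m * m * p * p * p * t(m, p) * t(m, p) + m * p * p * p + m * p * p * r(s(m + m + m + p + p + r(m, p) + t(p, p), m + m + p + s(m, m, p) + t(m, m), t(m * m * m * m, r(m, p))), s(m + m + m + p + p + r(p, p), m * m * m * p + m * m * p + r(p, m), s(m + m + p + p, m + m + m + p, r(m, p)))) + m * p * p * t(m * m * m * p * p * s(m, m, p), p)
Apply R1:  consuming m, t(m, p), t(m, p);  w := m * p * p * p, y := p, z := p
The extension variable absorbs all remaining arguments, so the whole application is rewritten.
New term:  m * m * p * p + m * m * p * p + m * m * p * p + m * p * p * p + m * p * p * p + m * p * p * r(s(m + m + m + p + p + r(m, p) + t(p, p), m + m + p + s(m, m, p) + t(m, m), t(m * m * m * m, r(m, p))), s(m + m + m + p + p + r(p, p), m * m * m * p + m * m * p + r(p, m), s(m + m + p + p, m + m + m + p, r(m, p)))) + m * p * p * t(m * m * m * p * p * s(m, m, p), p)

Answer: m * m * p * p + m * m * p * p + m * m * p * p + m * p * p * p + m * p * p * p + m * p * p * r(s(m + m + m + p + p + r(m, p) + t(p, p), m + m + p + s(m, m, p) + t(m, m), t(m * m * m * m, r(m, p))), s(m + m + m + p + p + r(p, p), m * m * m * p + m * m * p + r(p, m), s(m + m + p + p, m + m + m + p, r(m, p)))) + m * p * p * t(m * m * m * p * p * s(m, m, p), p)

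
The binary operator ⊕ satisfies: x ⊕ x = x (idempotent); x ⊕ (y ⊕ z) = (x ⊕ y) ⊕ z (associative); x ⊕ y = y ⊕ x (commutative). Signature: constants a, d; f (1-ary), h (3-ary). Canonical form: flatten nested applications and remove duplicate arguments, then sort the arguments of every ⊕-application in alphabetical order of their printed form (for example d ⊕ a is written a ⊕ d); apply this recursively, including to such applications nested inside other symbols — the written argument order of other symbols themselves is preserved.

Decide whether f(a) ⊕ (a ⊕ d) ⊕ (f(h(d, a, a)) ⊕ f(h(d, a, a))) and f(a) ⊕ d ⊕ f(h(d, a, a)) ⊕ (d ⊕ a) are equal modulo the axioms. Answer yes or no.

Left:  f(a) ⊕ (a ⊕ d) ⊕ (f(h(d, a, a)) ⊕ f(h(d, a, a)))
  Merge nested applications:  f(a) ⊕ a ⊕ d ⊕ f(h(d, a, a)) ⊕ f(h(d, a, a))
  Deduplicate:  drop duplicate f(h(d, a, a))
  Sort arguments:  a ⊕ d ⊕ f(a) ⊕ f(h(d, a, a))
Right:  f(a) ⊕ d ⊕ f(h(d, a, a)) ⊕ (d ⊕ a)
  Flatten:  f(a) ⊕ d ⊕ f(h(d, a, a)) ⊕ d ⊕ a
  Deduplicate:  drop duplicate d
  Sort:  a ⊕ d ⊕ f(a) ⊕ f(h(d, a, a))

Answer: yes — both canonical forms are a ⊕ d ⊕ f(a) ⊕ f(h(d, a, a))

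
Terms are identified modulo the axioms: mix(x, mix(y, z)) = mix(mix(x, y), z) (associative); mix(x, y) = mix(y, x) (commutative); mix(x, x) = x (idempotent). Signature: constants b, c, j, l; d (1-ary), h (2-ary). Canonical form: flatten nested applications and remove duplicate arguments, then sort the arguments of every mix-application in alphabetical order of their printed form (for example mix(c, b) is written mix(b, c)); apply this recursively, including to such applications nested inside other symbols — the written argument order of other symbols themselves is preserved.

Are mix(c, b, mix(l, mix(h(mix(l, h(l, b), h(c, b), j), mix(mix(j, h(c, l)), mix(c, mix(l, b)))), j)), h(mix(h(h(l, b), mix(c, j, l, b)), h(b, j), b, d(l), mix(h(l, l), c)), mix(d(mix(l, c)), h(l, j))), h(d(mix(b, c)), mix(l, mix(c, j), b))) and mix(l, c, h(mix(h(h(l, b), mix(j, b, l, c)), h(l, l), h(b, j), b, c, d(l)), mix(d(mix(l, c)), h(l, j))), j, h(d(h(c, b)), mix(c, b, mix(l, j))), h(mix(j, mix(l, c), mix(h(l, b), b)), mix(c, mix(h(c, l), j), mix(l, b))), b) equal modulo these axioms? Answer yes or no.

Answer: no — mix(b, c, h(d(mix(b, c)), mix(b, c, j, l)), h(mix(b, c, d(l), h(b, j), h(h(l, b), mix(b, c, j, l)), h(l, l)), mix(d(mix(c, l)), h(l, j))), h(mix(h(c, b), h(l, b), j, l), mix(b, c, h(c, l), j, l)), j, l) vs mix(b, c, h(d(h(c, b)), mix(b, c, j, l)), h(mix(b, c, d(l), h(b, j), h(h(l, b), mix(b, c, j, l)), h(l, l)), mix(d(mix(c, l)), h(l, j))), h(mix(b, c, h(l, b), j, l), mix(b, c, h(c, l), j, l)), j, l)

Derivation:
Left:  mix(c, b, mix(l, mix(h(mix(l, h(l, b), h(c, b), j), mix(mix(j, h(c, l)), mix(c, mix(l, b)))), j)), h(mix(h(h(l, b), mix(c, j, l, b)), h(b, j), b, d(l), mix(h(l, l), c)), mix(d(mix(l, c)), h(l, j))), h(d(mix(b, c)), mix(l, mix(c, j), b)))
  Un-nest:  mix(c, b, l, h(mix(l, h(l, b), h(c, b), j), mix(mix(j, h(c, l)), mix(c, mix(l, b)))), j, h(mix(h(h(l, b), mix(c, j, l, b)), h(b, j), b, d(l), mix(h(l, l), c)), mix(d(mix(l, c)), h(l, j))), h(d(mix(b, c)), mix(l, mix(c, j), b)))
  Canonicalize subterm:  h(mix(l, h(l, b), h(c, b), j), mix(mix(j, h(c, l)), mix(c, mix(l, b))))  →  h(mix(h(c, b), h(l, b), j, l), mix(b, c, h(c, l), j, l))
  Canonicalize subterm:  h(mix(h(h(l, b), mix(c, j, l, b)), h(b, j), b, d(l), mix(h(l, l), c)), mix(d(mix(l, c)), h(l, j)))  →  h(mix(b, c, d(l), h(b, j), h(h(l, b), mix(b, c, j, l)), h(l, l)), mix(d(mix(c, l)), h(l, j)))
  Simplify inside:  h(d(mix(b, c)), mix(l, mix(c, j), b))  →  h(d(mix(b, c)), mix(b, c, j, l))
  Sort:  mix(b, c, h(d(mix(b, c)), mix(b, c, j, l)), h(mix(b, c, d(l), h(b, j), h(h(l, b), mix(b, c, j, l)), h(l, l)), mix(d(mix(c, l)), h(l, j))), h(mix(h(c, b), h(l, b), j, l), mix(b, c, h(c, l), j, l)), j, l)
Right:  mix(l, c, h(mix(h(h(l, b), mix(j, b, l, c)), h(l, l), h(b, j), b, c, d(l)), mix(d(mix(l, c)), h(l, j))), j, h(d(h(c, b)), mix(c, b, mix(l, j))), h(mix(j, mix(l, c), mix(h(l, b), b)), mix(c, mix(h(c, l), j), mix(l, b))), b)
  Inside:  h(mix(h(h(l, b), mix(j, b, l, c)), h(l, l), h(b, j), b, c, d(l)), mix(d(mix(l, c)), h(l, j)))  →  h(mix(b, c, d(l), h(b, j), h(h(l, b), mix(b, c, j, l)), h(l, l)), mix(d(mix(c, l)), h(l, j)))
  Inside:  h(d(h(c, b)), mix(c, b, mix(l, j)))  →  h(d(h(c, b)), mix(b, c, j, l))
  Inside:  h(mix(j, mix(l, c), mix(h(l, b), b)), mix(c, mix(h(c, l), j), mix(l, b)))  →  h(mix(b, c, h(l, b), j, l), mix(b, c, h(c, l), j, l))
  Sort:  mix(b, c, h(d(h(c, b)), mix(b, c, j, l)), h(mix(b, c, d(l), h(b, j), h(h(l, b), mix(b, c, j, l)), h(l, l)), mix(d(mix(c, l)), h(l, j))), h(mix(b, c, h(l, b), j, l), mix(b, c, h(c, l), j, l)), j, l)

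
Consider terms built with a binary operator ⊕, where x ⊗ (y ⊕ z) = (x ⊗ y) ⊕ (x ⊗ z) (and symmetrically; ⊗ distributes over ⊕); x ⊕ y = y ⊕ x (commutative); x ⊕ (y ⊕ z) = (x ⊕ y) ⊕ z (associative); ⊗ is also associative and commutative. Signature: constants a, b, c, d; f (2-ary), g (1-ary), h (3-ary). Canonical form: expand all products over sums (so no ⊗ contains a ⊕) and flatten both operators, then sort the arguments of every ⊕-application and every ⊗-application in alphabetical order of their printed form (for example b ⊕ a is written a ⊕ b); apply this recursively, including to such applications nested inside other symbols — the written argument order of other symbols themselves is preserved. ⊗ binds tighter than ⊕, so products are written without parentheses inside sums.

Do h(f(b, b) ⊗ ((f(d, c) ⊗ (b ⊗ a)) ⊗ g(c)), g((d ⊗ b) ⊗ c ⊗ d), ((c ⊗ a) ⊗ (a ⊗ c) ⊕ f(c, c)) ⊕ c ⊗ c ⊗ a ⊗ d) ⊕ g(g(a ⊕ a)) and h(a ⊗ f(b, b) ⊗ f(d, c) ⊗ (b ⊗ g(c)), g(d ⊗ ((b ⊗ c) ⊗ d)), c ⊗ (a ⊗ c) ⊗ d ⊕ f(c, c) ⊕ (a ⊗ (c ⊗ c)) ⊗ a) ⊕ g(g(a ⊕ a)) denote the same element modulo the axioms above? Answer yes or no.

Answer: yes — both canonical forms are g(g(a ⊕ a)) ⊕ h(a ⊗ b ⊗ f(b, b) ⊗ f(d, c) ⊗ g(c), g(b ⊗ c ⊗ d ⊗ d), a ⊗ a ⊗ c ⊗ c ⊕ a ⊗ c ⊗ c ⊗ d ⊕ f(c, c))

Derivation:
Left:  h(f(b, b) ⊗ ((f(d, c) ⊗ (b ⊗ a)) ⊗ g(c)), g((d ⊗ b) ⊗ c ⊗ d), ((c ⊗ a) ⊗ (a ⊗ c) ⊕ f(c, c)) ⊕ c ⊗ c ⊗ a ⊗ d) ⊕ g(g(a ⊕ a))
  Merge nested applications:  h(a ⊗ b ⊗ f(b, b) ⊗ f(d, c) ⊗ g(c), g(b ⊗ c ⊗ d ⊗ d), a ⊗ a ⊗ c ⊗ c ⊕ a ⊗ c ⊗ c ⊗ d ⊕ f(c, c)) ⊕ g(g(a ⊕ a))
  Sort:  g(g(a ⊕ a)) ⊕ h(a ⊗ b ⊗ f(b, b) ⊗ f(d, c) ⊗ g(c), g(b ⊗ c ⊗ d ⊗ d), a ⊗ a ⊗ c ⊗ c ⊕ a ⊗ c ⊗ c ⊗ d ⊕ f(c, c))
Right:  h(a ⊗ f(b, b) ⊗ f(d, c) ⊗ (b ⊗ g(c)), g(d ⊗ ((b ⊗ c) ⊗ d)), c ⊗ (a ⊗ c) ⊗ d ⊕ f(c, c) ⊕ (a ⊗ (c ⊗ c)) ⊗ a) ⊕ g(g(a ⊕ a))
  Un-nest:  h(a ⊗ b ⊗ f(b, b) ⊗ f(d, c) ⊗ g(c), g(b ⊗ c ⊗ d ⊗ d), a ⊗ a ⊗ c ⊗ c ⊕ a ⊗ c ⊗ c ⊗ d ⊕ f(c, c)) ⊕ g(g(a ⊕ a))
  Sort:  g(g(a ⊕ a)) ⊕ h(a ⊗ b ⊗ f(b, b) ⊗ f(d, c) ⊗ g(c), g(b ⊗ c ⊗ d ⊗ d), a ⊗ a ⊗ c ⊗ c ⊕ a ⊗ c ⊗ c ⊗ d ⊕ f(c, c))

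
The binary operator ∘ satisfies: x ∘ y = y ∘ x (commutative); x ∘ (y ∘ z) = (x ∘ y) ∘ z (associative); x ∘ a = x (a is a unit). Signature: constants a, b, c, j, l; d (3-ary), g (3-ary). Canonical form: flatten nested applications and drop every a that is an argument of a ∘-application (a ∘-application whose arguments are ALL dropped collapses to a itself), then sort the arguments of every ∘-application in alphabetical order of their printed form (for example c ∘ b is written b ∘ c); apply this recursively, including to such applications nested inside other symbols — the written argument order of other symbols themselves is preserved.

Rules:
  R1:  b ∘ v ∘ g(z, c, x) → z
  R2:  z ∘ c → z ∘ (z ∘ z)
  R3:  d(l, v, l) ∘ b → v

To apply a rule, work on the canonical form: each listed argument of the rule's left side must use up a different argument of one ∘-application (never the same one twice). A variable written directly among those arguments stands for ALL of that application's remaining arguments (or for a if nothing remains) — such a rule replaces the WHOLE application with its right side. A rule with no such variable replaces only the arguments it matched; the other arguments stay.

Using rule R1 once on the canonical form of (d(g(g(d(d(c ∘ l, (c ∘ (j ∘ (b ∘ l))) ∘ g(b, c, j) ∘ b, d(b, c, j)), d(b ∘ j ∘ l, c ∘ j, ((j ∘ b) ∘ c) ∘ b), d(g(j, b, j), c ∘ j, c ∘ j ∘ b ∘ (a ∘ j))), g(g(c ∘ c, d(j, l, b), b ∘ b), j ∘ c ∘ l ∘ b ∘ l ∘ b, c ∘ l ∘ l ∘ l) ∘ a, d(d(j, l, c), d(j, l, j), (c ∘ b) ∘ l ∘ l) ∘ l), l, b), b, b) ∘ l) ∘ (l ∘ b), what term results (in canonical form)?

Answer: b ∘ d(g(g(d(d(c ∘ l, b, d(b, c, j)), d(b ∘ j ∘ l, c ∘ j, b ∘ b ∘ c ∘ j), d(g(j, b, j), c ∘ j, b ∘ c ∘ j ∘ j)), g(g(c ∘ c, d(j, l, b), b ∘ b), b ∘ b ∘ c ∘ j ∘ l ∘ l, c ∘ l ∘ l ∘ l), d(d(j, l, c), d(j, l, j), b ∘ c ∘ l ∘ l) ∘ l), l, b), b, b) ∘ l ∘ l

Derivation:
Canonical form:  b ∘ d(g(g(d(d(c ∘ l, b ∘ b ∘ c ∘ g(b, c, j) ∘ j ∘ l, d(b, c, j)), d(b ∘ j ∘ l, c ∘ j, b ∘ b ∘ c ∘ j), d(g(j, b, j), c ∘ j, b ∘ c ∘ j ∘ j)), g(g(c ∘ c, d(j, l, b), b ∘ b), b ∘ b ∘ c ∘ j ∘ l ∘ l, c ∘ l ∘ l ∘ l), d(d(j, l, c), d(j, l, j), b ∘ c ∘ l ∘ l) ∘ l), l, b), b, b) ∘ l ∘ l
Apply R1:  consuming b, g(b, c, j);  v := b ∘ c ∘ j ∘ l, x := j, z := b
Every leftover argument binds to the variable; the entire application is replaced.
Giving:  b ∘ d(g(g(d(d(c ∘ l, b, d(b, c, j)), d(b ∘ j ∘ l, c ∘ j, b ∘ b ∘ c ∘ j), d(g(j, b, j), c ∘ j, b ∘ c ∘ j ∘ j)), g(g(c ∘ c, d(j, l, b), b ∘ b), b ∘ b ∘ c ∘ j ∘ l ∘ l, c ∘ l ∘ l ∘ l), d(d(j, l, c), d(j, l, j), b ∘ c ∘ l ∘ l) ∘ l), l, b), b, b) ∘ l ∘ l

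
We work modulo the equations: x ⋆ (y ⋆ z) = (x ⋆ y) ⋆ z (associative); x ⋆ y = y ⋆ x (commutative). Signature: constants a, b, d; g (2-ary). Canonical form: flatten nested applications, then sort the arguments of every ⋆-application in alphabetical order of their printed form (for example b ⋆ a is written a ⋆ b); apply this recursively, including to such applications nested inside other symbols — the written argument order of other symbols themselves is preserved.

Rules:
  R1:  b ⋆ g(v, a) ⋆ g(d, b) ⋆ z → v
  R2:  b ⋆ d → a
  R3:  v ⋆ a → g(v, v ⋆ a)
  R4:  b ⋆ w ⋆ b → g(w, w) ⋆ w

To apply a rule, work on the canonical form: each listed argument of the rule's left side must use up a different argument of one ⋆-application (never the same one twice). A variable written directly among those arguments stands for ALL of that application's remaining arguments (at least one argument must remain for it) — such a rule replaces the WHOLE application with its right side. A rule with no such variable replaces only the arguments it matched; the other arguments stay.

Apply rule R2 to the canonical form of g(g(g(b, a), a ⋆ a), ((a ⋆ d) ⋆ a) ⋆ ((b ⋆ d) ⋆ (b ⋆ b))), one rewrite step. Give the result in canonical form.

Answer: g(g(g(b, a), a ⋆ a), a ⋆ a ⋆ a ⋆ b ⋆ b ⋆ d)

Derivation:
Canonical form:  g(g(g(b, a), a ⋆ a), a ⋆ a ⋆ b ⋆ b ⋆ b ⋆ d ⋆ d)
Apply R2:  consuming b, d
Result:  g(g(g(b, a), a ⋆ a), a ⋆ a ⋆ a ⋆ b ⋆ b ⋆ d)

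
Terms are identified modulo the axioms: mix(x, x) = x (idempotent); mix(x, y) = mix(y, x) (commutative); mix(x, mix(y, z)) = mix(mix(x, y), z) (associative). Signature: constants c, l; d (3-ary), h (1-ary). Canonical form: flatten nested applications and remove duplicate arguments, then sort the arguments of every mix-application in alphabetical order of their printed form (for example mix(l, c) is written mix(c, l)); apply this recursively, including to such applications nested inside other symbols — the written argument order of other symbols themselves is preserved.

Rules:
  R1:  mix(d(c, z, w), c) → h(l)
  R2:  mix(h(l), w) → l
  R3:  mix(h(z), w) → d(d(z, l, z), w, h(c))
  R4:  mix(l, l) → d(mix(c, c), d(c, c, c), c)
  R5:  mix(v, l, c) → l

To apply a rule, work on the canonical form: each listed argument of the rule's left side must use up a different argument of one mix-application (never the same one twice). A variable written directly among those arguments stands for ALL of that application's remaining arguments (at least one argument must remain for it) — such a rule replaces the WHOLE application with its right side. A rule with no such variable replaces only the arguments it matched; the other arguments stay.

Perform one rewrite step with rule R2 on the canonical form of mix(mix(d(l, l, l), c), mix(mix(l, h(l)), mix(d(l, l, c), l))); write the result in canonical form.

Canonical form:  mix(c, d(l, l, c), d(l, l, l), h(l), l)
Match R2:  consume h(l);  w := mix(c, d(l, l, c), d(l, l, l), l)
The variable takes the whole remainder — replace the entire application.
Giving:  l

Answer: l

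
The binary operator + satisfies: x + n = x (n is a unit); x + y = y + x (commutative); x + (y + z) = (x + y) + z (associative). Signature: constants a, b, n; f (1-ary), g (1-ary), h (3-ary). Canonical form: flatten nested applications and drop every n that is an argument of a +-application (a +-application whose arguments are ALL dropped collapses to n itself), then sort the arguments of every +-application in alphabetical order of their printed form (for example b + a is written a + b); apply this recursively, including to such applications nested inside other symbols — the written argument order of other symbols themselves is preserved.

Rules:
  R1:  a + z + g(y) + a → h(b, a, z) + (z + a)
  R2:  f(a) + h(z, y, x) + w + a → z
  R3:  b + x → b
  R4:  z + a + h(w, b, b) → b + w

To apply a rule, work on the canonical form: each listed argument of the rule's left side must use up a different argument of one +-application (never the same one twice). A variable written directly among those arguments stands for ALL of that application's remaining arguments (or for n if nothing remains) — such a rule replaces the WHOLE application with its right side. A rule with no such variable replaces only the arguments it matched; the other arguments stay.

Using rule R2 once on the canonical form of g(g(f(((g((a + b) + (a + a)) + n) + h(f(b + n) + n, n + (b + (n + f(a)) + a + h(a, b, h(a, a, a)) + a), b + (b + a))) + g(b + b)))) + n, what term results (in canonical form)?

Canonical form:  g(g(f(g(a + a + a + b) + g(b + b) + h(f(b), a + a + b + f(a) + h(a, b, h(a, a, a)), a + b + b))))
R2 matches:  uses a, f(a), h(a, b, h(a, a, a));  w := a + b, x := h(a, a, a), y := b, z := a
Every leftover argument binds to the variable; the entire application is replaced.
Result:  g(g(f(g(a + a + a + b) + g(b + b) + h(f(b), a, a + b + b))))

Answer: g(g(f(g(a + a + a + b) + g(b + b) + h(f(b), a, a + b + b))))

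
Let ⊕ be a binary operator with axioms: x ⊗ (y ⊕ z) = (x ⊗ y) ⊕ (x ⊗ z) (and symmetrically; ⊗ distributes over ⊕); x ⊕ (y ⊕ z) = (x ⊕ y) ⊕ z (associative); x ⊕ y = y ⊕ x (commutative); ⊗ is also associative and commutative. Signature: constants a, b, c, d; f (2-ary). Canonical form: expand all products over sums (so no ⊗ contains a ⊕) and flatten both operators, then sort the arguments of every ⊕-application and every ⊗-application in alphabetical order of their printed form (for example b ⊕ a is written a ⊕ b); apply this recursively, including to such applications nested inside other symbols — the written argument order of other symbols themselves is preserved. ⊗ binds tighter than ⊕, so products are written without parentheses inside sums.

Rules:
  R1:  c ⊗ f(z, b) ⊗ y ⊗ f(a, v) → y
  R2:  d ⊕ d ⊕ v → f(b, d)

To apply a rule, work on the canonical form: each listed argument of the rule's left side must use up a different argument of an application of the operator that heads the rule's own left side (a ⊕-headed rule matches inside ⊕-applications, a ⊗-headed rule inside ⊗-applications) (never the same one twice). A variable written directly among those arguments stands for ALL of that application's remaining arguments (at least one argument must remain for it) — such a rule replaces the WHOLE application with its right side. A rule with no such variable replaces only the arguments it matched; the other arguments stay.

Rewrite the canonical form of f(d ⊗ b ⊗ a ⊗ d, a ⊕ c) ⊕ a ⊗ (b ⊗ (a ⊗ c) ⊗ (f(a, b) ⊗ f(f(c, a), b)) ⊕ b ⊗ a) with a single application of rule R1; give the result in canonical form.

Answer: a ⊗ a ⊗ b ⊕ a ⊗ a ⊗ b ⊕ f(a ⊗ b ⊗ d ⊗ d, a ⊕ c)

Derivation:
Canonical form:  a ⊗ a ⊗ b ⊕ a ⊗ a ⊗ b ⊗ c ⊗ f(a, b) ⊗ f(f(c, a), b) ⊕ f(a ⊗ b ⊗ d ⊗ d, a ⊕ c)
Apply R1:  consuming c, f(a, b), f(f(c, a), b);  v := b, y := a ⊗ a ⊗ b, z := f(c, a)
The variable takes the whole remainder — replace the entire application.
New term:  a ⊗ a ⊗ b ⊕ a ⊗ a ⊗ b ⊕ f(a ⊗ b ⊗ d ⊗ d, a ⊕ c)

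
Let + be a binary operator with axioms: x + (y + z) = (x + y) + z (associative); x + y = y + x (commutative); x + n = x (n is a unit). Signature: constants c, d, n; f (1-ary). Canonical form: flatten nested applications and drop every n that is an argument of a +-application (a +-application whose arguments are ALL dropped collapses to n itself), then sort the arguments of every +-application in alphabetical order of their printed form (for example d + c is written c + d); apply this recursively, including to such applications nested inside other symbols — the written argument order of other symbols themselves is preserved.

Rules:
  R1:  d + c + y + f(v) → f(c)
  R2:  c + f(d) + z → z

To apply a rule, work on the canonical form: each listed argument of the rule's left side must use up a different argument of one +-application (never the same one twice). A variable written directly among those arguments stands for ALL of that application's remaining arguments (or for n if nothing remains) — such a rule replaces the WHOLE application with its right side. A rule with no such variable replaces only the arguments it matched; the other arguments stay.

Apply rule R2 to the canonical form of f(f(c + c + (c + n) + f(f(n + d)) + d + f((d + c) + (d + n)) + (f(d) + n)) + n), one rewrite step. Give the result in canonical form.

Canonical form:  f(f(c + c + c + d + f(c + d + d) + f(d) + f(f(d))))
Match R2:  consume c, f(d);  z := c + c + d + f(c + d + d) + f(f(d))
The variable takes the whole remainder — replace the entire application.
New term:  f(f(c + c + d + f(c + d + d) + f(f(d))))

Answer: f(f(c + c + d + f(c + d + d) + f(f(d))))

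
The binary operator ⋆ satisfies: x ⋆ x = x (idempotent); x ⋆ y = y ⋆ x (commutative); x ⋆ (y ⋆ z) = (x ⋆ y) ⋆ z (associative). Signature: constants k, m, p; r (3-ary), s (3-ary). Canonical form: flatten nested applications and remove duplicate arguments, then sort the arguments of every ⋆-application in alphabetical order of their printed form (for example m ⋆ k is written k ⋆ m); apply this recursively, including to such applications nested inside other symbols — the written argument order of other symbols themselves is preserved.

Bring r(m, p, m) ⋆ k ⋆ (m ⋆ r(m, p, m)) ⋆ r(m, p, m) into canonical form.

Answer: k ⋆ m ⋆ r(m, p, m)

Derivation:
Un-nest:  r(m, p, m) ⋆ k ⋆ m ⋆ r(m, p, m) ⋆ r(m, p, m)
Deduplicate:  drop duplicate r(m, p, m), r(m, p, m)
Sort arguments:  k ⋆ m ⋆ r(m, p, m)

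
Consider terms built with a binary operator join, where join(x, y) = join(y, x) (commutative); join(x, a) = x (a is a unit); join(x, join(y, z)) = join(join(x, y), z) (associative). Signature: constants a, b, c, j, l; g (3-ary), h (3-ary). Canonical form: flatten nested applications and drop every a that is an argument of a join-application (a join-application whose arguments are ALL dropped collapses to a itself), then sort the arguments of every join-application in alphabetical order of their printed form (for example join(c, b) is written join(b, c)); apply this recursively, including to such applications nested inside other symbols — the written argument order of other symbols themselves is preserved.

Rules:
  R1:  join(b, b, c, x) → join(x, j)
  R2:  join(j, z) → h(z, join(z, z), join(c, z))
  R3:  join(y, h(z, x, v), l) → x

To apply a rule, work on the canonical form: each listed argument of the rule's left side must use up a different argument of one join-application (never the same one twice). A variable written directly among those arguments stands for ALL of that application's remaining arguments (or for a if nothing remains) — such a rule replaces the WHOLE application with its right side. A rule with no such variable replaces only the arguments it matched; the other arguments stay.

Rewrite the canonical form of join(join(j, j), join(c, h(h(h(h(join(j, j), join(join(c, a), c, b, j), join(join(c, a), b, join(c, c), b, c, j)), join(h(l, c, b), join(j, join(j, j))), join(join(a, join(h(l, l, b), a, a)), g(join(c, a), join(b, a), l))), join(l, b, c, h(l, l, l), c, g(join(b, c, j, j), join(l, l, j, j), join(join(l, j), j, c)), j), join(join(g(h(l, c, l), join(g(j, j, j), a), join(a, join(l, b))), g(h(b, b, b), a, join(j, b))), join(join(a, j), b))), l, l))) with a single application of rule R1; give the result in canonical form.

Answer: join(c, h(h(h(h(join(j, j), join(b, c, c, j), join(c, c, c, j, j)), join(h(l, c, b), j, j, j), join(g(c, b, l), h(l, l, b))), join(b, c, c, g(join(b, c, j, j), join(j, j, l, l), join(c, j, j, l)), h(l, l, l), j, l), join(b, g(h(b, b, b), a, join(b, j)), g(h(l, c, l), g(j, j, j), join(b, l)), j)), l, l), j, j)

Derivation:
Canonical form:  join(c, h(h(h(h(join(j, j), join(b, c, c, j), join(b, b, c, c, c, c, j)), join(h(l, c, b), j, j, j), join(g(c, b, l), h(l, l, b))), join(b, c, c, g(join(b, c, j, j), join(j, j, l, l), join(c, j, j, l)), h(l, l, l), j, l), join(b, g(h(b, b, b), a, join(b, j)), g(h(l, c, l), g(j, j, j), join(b, l)), j)), l, l), j, j)
R1 matches:  uses b, b, c;  x := join(c, c, c, j)
Every leftover argument binds to the variable; the entire application is replaced.
Giving:  join(c, h(h(h(h(join(j, j), join(b, c, c, j), join(c, c, c, j, j)), join(h(l, c, b), j, j, j), join(g(c, b, l), h(l, l, b))), join(b, c, c, g(join(b, c, j, j), join(j, j, l, l), join(c, j, j, l)), h(l, l, l), j, l), join(b, g(h(b, b, b), a, join(b, j)), g(h(l, c, l), g(j, j, j), join(b, l)), j)), l, l), j, j)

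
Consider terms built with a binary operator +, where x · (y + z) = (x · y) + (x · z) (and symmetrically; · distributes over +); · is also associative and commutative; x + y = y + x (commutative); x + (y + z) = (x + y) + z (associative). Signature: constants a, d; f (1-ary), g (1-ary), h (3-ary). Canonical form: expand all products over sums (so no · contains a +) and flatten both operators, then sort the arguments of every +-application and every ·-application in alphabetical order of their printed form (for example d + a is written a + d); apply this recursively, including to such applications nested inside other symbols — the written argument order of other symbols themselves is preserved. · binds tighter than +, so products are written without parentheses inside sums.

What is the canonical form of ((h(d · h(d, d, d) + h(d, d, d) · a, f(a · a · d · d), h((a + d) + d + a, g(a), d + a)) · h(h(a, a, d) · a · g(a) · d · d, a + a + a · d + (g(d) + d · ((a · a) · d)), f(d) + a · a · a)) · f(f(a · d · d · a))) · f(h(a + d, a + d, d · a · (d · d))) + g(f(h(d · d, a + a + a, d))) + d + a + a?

Un-nest:  f(f(a · a · d · d)) · f(h(a + d, a + d, a · d · d · d)) · h(a · d · d · g(a) · h(a, a, d), a + a + a · a · d · d + a · d + g(d), a · a · a + f(d)) · h(a · h(d, d, d) + d · h(d, d, d), f(a · a · d · d), h(a + a + d + d, g(a), a + d)) + g(f(h(d · d, a + a + a, d))) + d + a + a
Sort:  a + a + d + f(f(a · a · d · d)) · f(h(a + d, a + d, a · d · d · d)) · h(a · d · d · g(a) · h(a, a, d), a + a + a · a · d · d + a · d + g(d), a · a · a + f(d)) · h(a · h(d, d, d) + d · h(d, d, d), f(a · a · d · d), h(a + a + d + d, g(a), a + d)) + g(f(h(d · d, a + a + a, d)))

Answer: a + a + d + f(f(a · a · d · d)) · f(h(a + d, a + d, a · d · d · d)) · h(a · d · d · g(a) · h(a, a, d), a + a + a · a · d · d + a · d + g(d), a · a · a + f(d)) · h(a · h(d, d, d) + d · h(d, d, d), f(a · a · d · d), h(a + a + d + d, g(a), a + d)) + g(f(h(d · d, a + a + a, d)))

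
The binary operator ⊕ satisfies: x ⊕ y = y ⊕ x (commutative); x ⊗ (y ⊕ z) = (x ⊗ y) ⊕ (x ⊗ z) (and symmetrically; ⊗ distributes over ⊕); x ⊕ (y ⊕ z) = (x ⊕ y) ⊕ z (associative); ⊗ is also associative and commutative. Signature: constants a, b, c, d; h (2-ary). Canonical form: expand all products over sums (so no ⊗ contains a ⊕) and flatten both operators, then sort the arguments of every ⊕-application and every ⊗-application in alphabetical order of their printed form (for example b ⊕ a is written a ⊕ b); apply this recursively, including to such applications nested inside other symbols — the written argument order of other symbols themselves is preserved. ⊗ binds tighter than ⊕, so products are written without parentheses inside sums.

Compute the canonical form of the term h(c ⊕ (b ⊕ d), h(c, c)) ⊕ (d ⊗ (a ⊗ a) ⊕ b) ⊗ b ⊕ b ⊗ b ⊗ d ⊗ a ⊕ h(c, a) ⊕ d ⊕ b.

Distribute:  h(b ⊕ c ⊕ d, h(c, c)) ⊕ a ⊗ a ⊗ b ⊗ d ⊕ b ⊗ b ⊕ a ⊗ b ⊗ b ⊗ d ⊕ h(c, a) ⊕ d ⊕ b
Sort:  a ⊗ a ⊗ b ⊗ d ⊕ a ⊗ b ⊗ b ⊗ d ⊕ b ⊕ b ⊗ b ⊕ d ⊕ h(b ⊕ c ⊕ d, h(c, c)) ⊕ h(c, a)

Answer: a ⊗ a ⊗ b ⊗ d ⊕ a ⊗ b ⊗ b ⊗ d ⊕ b ⊕ b ⊗ b ⊕ d ⊕ h(b ⊕ c ⊕ d, h(c, c)) ⊕ h(c, a)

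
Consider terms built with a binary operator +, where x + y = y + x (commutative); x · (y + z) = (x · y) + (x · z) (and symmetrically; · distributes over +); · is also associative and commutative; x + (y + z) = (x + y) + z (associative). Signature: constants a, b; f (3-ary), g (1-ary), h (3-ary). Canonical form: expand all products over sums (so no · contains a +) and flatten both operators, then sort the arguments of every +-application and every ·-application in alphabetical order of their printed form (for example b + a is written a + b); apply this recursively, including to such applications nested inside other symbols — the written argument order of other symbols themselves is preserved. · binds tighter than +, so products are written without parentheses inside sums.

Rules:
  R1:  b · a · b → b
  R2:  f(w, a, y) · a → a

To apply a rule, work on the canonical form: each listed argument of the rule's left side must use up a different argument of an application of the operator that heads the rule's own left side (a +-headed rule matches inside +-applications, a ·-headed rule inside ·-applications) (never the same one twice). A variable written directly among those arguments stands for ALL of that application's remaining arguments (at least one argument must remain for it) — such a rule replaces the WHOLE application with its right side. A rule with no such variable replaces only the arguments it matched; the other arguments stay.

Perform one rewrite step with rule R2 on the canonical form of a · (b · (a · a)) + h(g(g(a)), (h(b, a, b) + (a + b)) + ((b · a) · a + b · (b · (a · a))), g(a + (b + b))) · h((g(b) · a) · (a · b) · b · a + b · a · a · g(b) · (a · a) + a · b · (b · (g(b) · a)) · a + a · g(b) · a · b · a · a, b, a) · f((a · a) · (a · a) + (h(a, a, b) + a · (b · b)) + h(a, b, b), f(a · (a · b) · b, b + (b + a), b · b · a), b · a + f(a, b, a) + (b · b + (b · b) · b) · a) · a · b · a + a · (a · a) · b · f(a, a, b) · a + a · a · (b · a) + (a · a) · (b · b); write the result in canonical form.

Answer: a · a · a · a · b + a · a · a · b + a · a · a · b + a · a · b · b + a · a · b · f(a · a · a · a + a · b · b + h(a, a, b) + h(a, b, b), f(a · a · b · b, a + b + b, a · b · b), a · b + a · b · b + a · b · b · b + f(a, b, a)) · h(a · a · a · a · b · g(b) + a · a · a · a · b · g(b) + a · a · a · b · b · g(b) + a · a · a · b · b · g(b), b, a) · h(g(g(a)), a + a · a · b + a · a · b · b + b + h(b, a, b), g(a + b + b))

Derivation:
Canonical form:  a · a · a · a · b · f(a, a, b) + a · a · a · b + a · a · a · b + a · a · b · b + a · a · b · f(a · a · a · a + a · b · b + h(a, a, b) + h(a, b, b), f(a · a · b · b, a + b + b, a · b · b), a · b + a · b · b + a · b · b · b + f(a, b, a)) · h(a · a · a · a · b · g(b) + a · a · a · a · b · g(b) + a · a · a · b · b · g(b) + a · a · a · b · b · g(b), b, a) · h(g(g(a)), a + a · a · b + a · a · b · b + b + h(b, a, b), g(a + b + b))
Apply R2:  consuming a, f(a, a, b);  w := a, y := b
New term:  a · a · a · a · b + a · a · a · b + a · a · a · b + a · a · b · b + a · a · b · f(a · a · a · a + a · b · b + h(a, a, b) + h(a, b, b), f(a · a · b · b, a + b + b, a · b · b), a · b + a · b · b + a · b · b · b + f(a, b, a)) · h(a · a · a · a · b · g(b) + a · a · a · a · b · g(b) + a · a · a · b · b · g(b) + a · a · a · b · b · g(b), b, a) · h(g(g(a)), a + a · a · b + a · a · b · b + b + h(b, a, b), g(a + b + b))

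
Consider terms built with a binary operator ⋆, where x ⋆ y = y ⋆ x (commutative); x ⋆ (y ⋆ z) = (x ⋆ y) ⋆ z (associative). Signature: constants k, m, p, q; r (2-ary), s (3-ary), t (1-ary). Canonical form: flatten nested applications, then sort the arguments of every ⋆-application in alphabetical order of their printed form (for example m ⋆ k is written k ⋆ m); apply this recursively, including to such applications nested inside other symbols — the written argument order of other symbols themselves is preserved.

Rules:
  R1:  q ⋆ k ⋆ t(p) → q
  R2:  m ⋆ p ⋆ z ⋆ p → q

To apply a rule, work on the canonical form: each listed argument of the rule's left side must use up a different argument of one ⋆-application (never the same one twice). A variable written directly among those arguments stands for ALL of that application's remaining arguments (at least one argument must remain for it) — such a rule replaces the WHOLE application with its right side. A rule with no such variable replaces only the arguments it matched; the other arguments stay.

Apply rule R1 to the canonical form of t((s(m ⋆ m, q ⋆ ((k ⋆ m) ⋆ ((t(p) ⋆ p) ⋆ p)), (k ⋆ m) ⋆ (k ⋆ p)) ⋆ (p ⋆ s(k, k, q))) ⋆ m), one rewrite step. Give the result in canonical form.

Canonical form:  t(m ⋆ p ⋆ s(k, k, q) ⋆ s(m ⋆ m, k ⋆ m ⋆ p ⋆ p ⋆ q ⋆ t(p), k ⋆ k ⋆ m ⋆ p))
Match R1:  consume k, q, t(p)
New term:  t(m ⋆ p ⋆ s(k, k, q) ⋆ s(m ⋆ m, m ⋆ p ⋆ p ⋆ q, k ⋆ k ⋆ m ⋆ p))

Answer: t(m ⋆ p ⋆ s(k, k, q) ⋆ s(m ⋆ m, m ⋆ p ⋆ p ⋆ q, k ⋆ k ⋆ m ⋆ p))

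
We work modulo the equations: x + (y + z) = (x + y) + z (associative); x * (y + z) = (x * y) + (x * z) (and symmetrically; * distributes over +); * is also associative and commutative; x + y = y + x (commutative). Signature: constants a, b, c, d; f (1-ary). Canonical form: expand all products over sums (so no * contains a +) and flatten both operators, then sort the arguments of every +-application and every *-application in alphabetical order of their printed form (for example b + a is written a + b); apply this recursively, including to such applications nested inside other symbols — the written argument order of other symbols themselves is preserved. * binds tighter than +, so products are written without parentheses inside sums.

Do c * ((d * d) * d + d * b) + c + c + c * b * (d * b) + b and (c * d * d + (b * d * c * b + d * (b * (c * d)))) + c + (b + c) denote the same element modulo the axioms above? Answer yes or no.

Answer: no — b + b * b * c * d + b * c * d + c + c + c * d * d * d vs b + b * b * c * d + b * c * d * d + c + c + c * d * d

Derivation:
Left:  c * ((d * d) * d + d * b) + c + c + c * b * (d * b) + b
  Expand products over sums:  c * d * d * d + b * c * d + c + c + b * b * c * d + b
  Sort arguments:  b + b * b * c * d + b * c * d + c + c + c * d * d * d
Right:  (c * d * d + (b * d * c * b + d * (b * (c * d)))) + c + (b + c)
  Flatten:  c * d * d + b * b * c * d + b * c * d * d + c + b + c
  Order the arguments:  b + b * b * c * d + b * c * d * d + c + c + c * d * d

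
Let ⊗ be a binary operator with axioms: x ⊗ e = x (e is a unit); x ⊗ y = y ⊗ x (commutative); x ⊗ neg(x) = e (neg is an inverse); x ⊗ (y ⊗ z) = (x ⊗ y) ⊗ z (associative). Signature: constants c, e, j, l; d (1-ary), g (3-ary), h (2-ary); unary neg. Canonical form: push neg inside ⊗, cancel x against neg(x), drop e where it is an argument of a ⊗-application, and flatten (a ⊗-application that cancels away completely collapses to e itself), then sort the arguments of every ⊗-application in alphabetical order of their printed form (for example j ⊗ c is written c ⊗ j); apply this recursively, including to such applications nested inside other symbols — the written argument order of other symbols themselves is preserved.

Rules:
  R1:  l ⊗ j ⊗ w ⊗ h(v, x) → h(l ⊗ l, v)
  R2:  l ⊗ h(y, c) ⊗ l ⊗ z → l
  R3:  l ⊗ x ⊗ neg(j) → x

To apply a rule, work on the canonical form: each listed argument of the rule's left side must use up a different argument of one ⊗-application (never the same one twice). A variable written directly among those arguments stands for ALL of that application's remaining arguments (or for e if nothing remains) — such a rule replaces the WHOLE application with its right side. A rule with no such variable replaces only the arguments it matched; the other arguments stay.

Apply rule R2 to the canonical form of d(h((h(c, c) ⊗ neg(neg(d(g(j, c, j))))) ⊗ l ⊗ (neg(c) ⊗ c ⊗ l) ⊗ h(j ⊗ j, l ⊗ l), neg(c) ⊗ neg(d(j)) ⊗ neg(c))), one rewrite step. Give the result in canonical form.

Answer: d(h(l, neg(c) ⊗ neg(c) ⊗ neg(d(j))))

Derivation:
Canonical form:  d(h(d(g(j, c, j)) ⊗ h(c, c) ⊗ h(j ⊗ j, l ⊗ l) ⊗ l ⊗ l, neg(c) ⊗ neg(c) ⊗ neg(d(j))))
Apply R2:  consuming h(c, c), l, l;  y := c, z := d(g(j, c, j)) ⊗ h(j ⊗ j, l ⊗ l)
The extension variable absorbs all remaining arguments, so the whole application is rewritten.
New term:  d(h(l, neg(c) ⊗ neg(c) ⊗ neg(d(j))))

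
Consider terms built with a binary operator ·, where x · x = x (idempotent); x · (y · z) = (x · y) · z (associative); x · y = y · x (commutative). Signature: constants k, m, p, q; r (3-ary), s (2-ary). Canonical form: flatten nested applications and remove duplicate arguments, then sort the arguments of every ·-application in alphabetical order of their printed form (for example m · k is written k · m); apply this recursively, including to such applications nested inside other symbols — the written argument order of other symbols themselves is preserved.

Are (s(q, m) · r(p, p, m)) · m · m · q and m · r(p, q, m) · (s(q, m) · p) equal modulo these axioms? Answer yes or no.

Answer: no — m · q · r(p, p, m) · s(q, m) vs m · p · r(p, q, m) · s(q, m)

Derivation:
Left:  (s(q, m) · r(p, p, m)) · m · m · q
  Un-nest:  s(q, m) · r(p, p, m) · m · m · q
  Drop duplicates:  drop duplicate m
  Sort arguments:  m · q · r(p, p, m) · s(q, m)
Right:  m · r(p, q, m) · (s(q, m) · p)
  Merge nested applications:  m · r(p, q, m) · s(q, m) · p
  Sort:  m · p · r(p, q, m) · s(q, m)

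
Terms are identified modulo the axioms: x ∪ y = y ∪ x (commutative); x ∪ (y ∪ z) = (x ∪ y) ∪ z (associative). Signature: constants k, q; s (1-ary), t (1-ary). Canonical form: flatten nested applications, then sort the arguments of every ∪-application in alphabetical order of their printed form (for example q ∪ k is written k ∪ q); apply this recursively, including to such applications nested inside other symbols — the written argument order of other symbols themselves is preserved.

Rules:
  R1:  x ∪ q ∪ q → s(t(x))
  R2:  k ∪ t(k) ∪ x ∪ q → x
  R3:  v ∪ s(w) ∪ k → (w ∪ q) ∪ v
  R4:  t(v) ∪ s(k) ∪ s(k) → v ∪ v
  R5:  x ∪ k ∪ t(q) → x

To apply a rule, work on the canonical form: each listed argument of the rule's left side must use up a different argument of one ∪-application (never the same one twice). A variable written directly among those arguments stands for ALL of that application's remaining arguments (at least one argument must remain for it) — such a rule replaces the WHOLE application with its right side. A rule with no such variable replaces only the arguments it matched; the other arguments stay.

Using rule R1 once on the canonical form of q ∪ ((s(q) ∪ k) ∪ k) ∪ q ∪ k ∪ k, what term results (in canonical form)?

Canonical form:  k ∪ k ∪ k ∪ k ∪ q ∪ q ∪ s(q)
R1 matches:  uses q, q;  x := k ∪ k ∪ k ∪ k ∪ s(q)
Every leftover argument binds to the variable; the entire application is replaced.
Result:  s(t(k ∪ k ∪ k ∪ k ∪ s(q)))

Answer: s(t(k ∪ k ∪ k ∪ k ∪ s(q)))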